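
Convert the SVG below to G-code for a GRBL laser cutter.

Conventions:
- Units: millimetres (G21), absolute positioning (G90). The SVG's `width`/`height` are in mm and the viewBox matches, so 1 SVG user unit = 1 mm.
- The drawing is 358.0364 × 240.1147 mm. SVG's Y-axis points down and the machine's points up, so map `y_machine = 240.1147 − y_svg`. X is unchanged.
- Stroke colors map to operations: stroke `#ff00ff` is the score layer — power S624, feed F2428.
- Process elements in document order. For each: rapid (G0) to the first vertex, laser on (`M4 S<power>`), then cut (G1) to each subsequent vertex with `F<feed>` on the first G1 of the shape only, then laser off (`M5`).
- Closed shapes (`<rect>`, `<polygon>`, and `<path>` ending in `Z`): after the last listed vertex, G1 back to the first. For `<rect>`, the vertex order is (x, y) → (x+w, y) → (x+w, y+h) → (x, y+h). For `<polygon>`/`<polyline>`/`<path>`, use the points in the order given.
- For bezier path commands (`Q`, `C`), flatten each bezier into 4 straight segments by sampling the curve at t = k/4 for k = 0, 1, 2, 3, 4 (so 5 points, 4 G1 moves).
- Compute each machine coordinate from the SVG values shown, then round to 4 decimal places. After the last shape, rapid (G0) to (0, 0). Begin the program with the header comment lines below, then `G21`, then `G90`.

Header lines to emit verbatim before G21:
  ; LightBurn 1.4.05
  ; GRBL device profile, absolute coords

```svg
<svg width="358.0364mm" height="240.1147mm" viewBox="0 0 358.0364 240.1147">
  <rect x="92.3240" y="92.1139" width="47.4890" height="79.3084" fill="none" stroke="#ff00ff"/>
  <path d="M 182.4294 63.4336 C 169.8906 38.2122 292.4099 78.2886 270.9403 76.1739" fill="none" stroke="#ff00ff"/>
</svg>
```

viewBox `0 0 358.0364 240.1147` with mm width/height → 1 unit = 1 mm. Flip: y_m = 240.1147 − y_svg.

**Shape 1** — `<rect>` rectangle, stroke `#ff00ff` → score (S624, F2428). Machine vertices: (92.3240,148.0008) → (139.8130,148.0008) → (139.8130,68.6924) → (92.3240,68.6924) → (92.3240,148.0008). Closed: final G1 returns to the first vertex.

**Shape 2** — `<path>` cubic bezier, stroke `#ff00ff` → score (S624, F2428). Control points (SVG): P0=(182.4294,63.4336), P1=(169.8906,38.2122), P2=(292.4099,78.2886), P3=(270.9403,76.1739); sampled at t=k/4. Machine vertices: (182.4294,176.6811) → (193.9886,185.0333) → (230.0339,178.9760) → (264.4047,168.5861) → (270.9403,163.9408). Open path.

; LightBurn 1.4.05
; GRBL device profile, absolute coords
G21
G90
G0 X92.3240 Y148.0008
M4 S624
G1 X139.8130 Y148.0008 F2428
G1 X139.8130 Y68.6924
G1 X92.3240 Y68.6924
G1 X92.3240 Y148.0008
M5
G0 X182.4294 Y176.6811
M4 S624
G1 X193.9886 Y185.0333 F2428
G1 X230.0339 Y178.9760
G1 X264.4047 Y168.5861
G1 X270.9403 Y163.9408
M5
G0 X0.0000 Y0.0000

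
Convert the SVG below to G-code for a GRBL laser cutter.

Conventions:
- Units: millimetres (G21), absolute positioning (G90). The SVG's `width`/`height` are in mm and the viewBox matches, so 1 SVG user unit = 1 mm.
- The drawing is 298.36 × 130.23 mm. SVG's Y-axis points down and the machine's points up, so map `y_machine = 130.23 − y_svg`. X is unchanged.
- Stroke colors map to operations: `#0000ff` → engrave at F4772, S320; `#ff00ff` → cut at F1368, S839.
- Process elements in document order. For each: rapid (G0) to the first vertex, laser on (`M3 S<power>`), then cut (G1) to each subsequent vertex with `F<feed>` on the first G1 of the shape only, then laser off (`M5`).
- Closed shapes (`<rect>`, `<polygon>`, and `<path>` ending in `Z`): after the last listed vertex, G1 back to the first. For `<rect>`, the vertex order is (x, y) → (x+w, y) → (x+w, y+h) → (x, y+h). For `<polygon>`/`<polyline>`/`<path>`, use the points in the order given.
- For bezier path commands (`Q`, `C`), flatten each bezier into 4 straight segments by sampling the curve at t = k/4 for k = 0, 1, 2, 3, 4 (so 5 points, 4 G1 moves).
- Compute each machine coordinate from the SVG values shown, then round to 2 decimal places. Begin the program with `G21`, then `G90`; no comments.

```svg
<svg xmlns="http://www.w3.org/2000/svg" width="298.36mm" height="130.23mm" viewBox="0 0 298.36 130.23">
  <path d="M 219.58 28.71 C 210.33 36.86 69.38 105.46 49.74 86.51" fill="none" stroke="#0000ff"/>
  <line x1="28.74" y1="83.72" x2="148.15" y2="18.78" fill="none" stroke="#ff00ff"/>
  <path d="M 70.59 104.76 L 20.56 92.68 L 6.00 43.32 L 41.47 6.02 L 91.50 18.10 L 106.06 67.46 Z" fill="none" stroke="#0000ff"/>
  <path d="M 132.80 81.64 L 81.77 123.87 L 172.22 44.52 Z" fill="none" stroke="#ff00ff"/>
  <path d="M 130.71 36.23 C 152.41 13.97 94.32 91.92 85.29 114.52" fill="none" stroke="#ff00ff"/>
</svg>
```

Since the viewBox matches the mm dimensions, user units are millimetres directly. The only transform is the Y-flip y_m = 130.23 − y_svg.

Shape 1 is a cubic bezier drawn with `<path>`. Its stroke #0000ff means engrave at S320, F4772. After flipping Y the toolpath is (219.58,101.52) → (191.90,86.39) → (138.56,62.46) → (83.26,43.61) → (49.74,43.72).

Shape 2 is a line segment drawn with `<line>`. Its stroke #ff00ff means cut at S839, F1368. After flipping Y the toolpath is (28.74,46.51) → (148.15,111.45).

Shape 3 is a regular polygon drawn with `<path>`. Its stroke #0000ff means engrave at S320, F4772. After flipping Y the toolpath is (70.59,25.47) → (20.56,37.55) → (6.00,86.91) → (41.47,124.21) → (91.50,112.13) → (106.06,62.77) → (70.59,25.47), returning to the start.

Shape 4 is a closed polygon drawn with `<path>`. Its stroke #ff00ff means cut at S839, F1368. After flipping Y the toolpath is (132.80,48.59) → (81.77,6.36) → (172.22,85.71) → (132.80,48.59), returning to the start.

Shape 5 is a cubic bezier drawn with `<path>`. Its stroke #ff00ff means cut at S839, F1368. After flipping Y the toolpath is (130.71,94.00) → (134.04,94.34) → (119.52,71.68) → (99.25,40.61) → (85.29,15.71).

G21
G90
G0 X219.58 Y101.52
M3 S320
G1 X191.90 Y86.39 F4772
G1 X138.56 Y62.46
G1 X83.26 Y43.61
G1 X49.74 Y43.72
M5
G0 X28.74 Y46.51
M3 S839
G1 X148.15 Y111.45 F1368
M5
G0 X70.59 Y25.47
M3 S320
G1 X20.56 Y37.55 F4772
G1 X6.00 Y86.91
G1 X41.47 Y124.21
G1 X91.50 Y112.13
G1 X106.06 Y62.77
G1 X70.59 Y25.47
M5
G0 X132.80 Y48.59
M3 S839
G1 X81.77 Y6.36 F1368
G1 X172.22 Y85.71
G1 X132.80 Y48.59
M5
G0 X130.71 Y94.00
M3 S839
G1 X134.04 Y94.34 F1368
G1 X119.52 Y71.68
G1 X99.25 Y40.61
G1 X85.29 Y15.71
M5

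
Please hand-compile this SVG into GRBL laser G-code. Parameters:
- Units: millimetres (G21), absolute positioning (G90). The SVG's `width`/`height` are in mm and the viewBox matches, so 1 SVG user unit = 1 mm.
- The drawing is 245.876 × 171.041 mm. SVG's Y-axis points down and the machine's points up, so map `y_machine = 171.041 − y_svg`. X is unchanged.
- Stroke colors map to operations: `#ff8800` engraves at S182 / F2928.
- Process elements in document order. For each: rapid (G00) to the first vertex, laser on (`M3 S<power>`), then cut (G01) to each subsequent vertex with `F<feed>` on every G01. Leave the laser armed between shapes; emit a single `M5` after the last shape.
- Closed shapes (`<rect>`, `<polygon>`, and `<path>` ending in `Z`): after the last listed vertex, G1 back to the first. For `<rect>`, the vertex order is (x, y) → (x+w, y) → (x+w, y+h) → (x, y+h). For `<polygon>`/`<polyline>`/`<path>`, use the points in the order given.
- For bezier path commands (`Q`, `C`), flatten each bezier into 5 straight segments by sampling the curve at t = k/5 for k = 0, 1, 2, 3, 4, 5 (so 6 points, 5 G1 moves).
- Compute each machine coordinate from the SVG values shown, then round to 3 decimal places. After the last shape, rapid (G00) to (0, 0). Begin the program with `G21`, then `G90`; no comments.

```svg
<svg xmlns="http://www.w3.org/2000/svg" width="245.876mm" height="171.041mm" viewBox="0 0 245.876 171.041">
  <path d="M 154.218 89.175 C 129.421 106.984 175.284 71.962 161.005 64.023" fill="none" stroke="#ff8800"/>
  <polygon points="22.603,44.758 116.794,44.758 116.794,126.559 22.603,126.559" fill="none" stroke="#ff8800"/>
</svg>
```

viewBox `0 0 245.876 171.041` with mm width/height → 1 unit = 1 mm. Flip: y_m = 171.041 − y_svg.

**Shape 1** — `<path>` cubic bezier, stroke `#ff8800` → engrave (S182, F2928). Control points (SVG): P0=(154.218,89.175), P1=(129.421,106.984), P2=(175.284,71.962), P3=(161.005,64.023); sampled at t=k/5. Machine vertices: (154.218,81.866) → (146.773,76.881) → (150.007,80.740) → (157.643,89.606) → (163.402,99.644) → (161.005,107.018). Open path.

**Shape 2** — `<polygon>` rectangle, stroke `#ff8800` → engrave (S182, F2928). Machine vertices: (22.603,126.283) → (116.794,126.283) → (116.794,44.482) → (22.603,44.482) → (22.603,126.283). Closed: final G1 returns to the first vertex.

G21
G90
G00 X154.218 Y81.866
M3 S182
G01 X146.773 Y76.881 F2928
G01 X150.007 Y80.740 F2928
G01 X157.643 Y89.606 F2928
G01 X163.402 Y99.644 F2928
G01 X161.005 Y107.018 F2928
G00 X22.603 Y126.283
M3 S182
G01 X116.794 Y126.283 F2928
G01 X116.794 Y44.482 F2928
G01 X22.603 Y44.482 F2928
G01 X22.603 Y126.283 F2928
M5
G00 X0.000 Y0.000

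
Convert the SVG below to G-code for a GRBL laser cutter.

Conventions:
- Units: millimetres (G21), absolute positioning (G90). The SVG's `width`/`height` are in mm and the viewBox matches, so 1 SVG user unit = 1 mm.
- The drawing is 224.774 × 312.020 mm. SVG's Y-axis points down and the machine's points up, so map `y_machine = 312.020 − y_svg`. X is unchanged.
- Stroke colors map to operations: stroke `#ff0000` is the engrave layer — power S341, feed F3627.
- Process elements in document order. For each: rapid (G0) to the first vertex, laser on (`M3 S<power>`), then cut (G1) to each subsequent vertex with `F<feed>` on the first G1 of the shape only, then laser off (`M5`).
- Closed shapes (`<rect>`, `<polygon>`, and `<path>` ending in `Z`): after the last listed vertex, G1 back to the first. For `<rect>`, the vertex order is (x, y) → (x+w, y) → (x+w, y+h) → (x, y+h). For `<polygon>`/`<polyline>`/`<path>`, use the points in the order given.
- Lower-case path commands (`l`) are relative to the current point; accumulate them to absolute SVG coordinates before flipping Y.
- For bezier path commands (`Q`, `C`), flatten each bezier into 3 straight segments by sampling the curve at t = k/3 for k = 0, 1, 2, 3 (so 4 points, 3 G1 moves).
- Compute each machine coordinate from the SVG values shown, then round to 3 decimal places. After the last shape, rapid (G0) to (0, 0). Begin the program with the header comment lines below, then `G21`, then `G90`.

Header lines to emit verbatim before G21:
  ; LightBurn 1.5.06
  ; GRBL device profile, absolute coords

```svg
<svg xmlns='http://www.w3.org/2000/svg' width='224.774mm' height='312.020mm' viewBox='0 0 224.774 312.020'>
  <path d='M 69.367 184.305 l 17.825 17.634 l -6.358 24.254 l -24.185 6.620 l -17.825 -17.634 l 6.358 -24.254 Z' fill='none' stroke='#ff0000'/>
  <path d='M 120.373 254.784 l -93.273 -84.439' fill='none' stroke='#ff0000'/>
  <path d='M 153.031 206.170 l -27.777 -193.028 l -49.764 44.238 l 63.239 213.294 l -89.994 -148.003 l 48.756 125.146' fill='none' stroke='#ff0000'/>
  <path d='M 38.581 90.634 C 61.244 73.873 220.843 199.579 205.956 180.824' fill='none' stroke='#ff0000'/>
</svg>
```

; LightBurn 1.5.06
; GRBL device profile, absolute coords
G21
G90
G0 X69.367 Y127.715
M3 S341
G1 X87.192 Y110.081 F3627
G1 X80.834 Y85.827
G1 X56.649 Y79.207
G1 X38.824 Y96.841
G1 X45.182 Y121.095
G1 X69.367 Y127.715
M5
G0 X120.373 Y57.236
M3 S341
G1 X27.100 Y141.675 F3627
M5
G0 X153.031 Y105.850
M3 S341
G1 X125.254 Y298.878 F3627
G1 X75.490 Y254.640
G1 X138.729 Y41.346
G1 X48.735 Y189.349
G1 X97.491 Y64.203
M5
G0 X38.581 Y221.386
M3 S341
G1 X95.355 Y201.285 F3627
G1 X174.215 Y149.968
G1 X205.956 Y131.196
M5
G0 X0.000 Y0.000

1 u = 1 mm; y_m = 312.020 − y.

[1] `<path>` regular polygon, #ff0000→engrave S341 F3627: (69.367,127.715) → (87.192,110.081) → (80.834,85.827) → (56.649,79.207) → (38.824,96.841) → (45.182,121.095) → (69.367,127.715) (closed)

[2] `<path>` line segment, #ff0000→engrave S341 F3627: (120.373,57.236) → (27.100,141.675)

[3] `<path>` open polyline, #ff0000→engrave S341 F3627: (153.031,105.850) → (125.254,298.878) → (75.490,254.640) → (138.729,41.346) → (48.735,189.349) → (97.491,64.203)

[4] `<path>` cubic bezier, #ff0000→engrave S341 F3627: (38.581,221.386) → (95.355,201.285) → (174.215,149.968) → (205.956,131.196)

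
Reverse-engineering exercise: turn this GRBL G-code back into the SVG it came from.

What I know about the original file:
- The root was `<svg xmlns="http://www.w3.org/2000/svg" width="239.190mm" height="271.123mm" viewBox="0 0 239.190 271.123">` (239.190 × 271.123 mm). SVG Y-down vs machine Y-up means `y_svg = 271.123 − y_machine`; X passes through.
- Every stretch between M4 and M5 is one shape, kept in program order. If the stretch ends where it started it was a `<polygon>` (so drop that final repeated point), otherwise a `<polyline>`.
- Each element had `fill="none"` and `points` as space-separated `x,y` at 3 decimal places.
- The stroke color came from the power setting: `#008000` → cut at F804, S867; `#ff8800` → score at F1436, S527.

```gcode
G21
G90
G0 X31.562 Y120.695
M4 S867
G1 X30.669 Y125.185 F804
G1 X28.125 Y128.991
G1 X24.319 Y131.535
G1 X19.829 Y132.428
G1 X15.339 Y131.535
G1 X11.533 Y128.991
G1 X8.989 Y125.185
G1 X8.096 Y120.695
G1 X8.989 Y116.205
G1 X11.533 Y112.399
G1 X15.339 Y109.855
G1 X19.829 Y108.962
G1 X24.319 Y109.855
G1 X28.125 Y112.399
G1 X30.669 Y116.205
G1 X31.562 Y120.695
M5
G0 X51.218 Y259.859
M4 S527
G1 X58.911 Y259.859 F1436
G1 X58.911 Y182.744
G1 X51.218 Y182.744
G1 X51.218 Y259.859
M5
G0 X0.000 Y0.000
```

Each laser-on run becomes one SVG element. Flip Y back into SVG space with y_svg = 271.123 − y_machine.

Run 1: the run's S867 means `#008000` (cut). The run returns to its start, so emit a `<polygon>` with points (Y-flipped): 31.562,150.428 30.669,145.938 28.125,142.132 24.319,139.588 19.829,138.695 15.339,139.588 11.533,142.132 8.989,145.938 8.096,150.428 8.989,154.918 11.533,158.724 15.339,161.268 19.829,162.161 24.319,161.268 28.125,158.724 30.669,154.918.

Run 2: the run's S527 means `#ff8800` (score). The run returns to its start, so emit a `<polygon>` with points (Y-flipped): 51.218,11.264 58.911,11.264 58.911,88.379 51.218,88.379.

<svg xmlns="http://www.w3.org/2000/svg" width="239.190mm" height="271.123mm" viewBox="0 0 239.190 271.123">
  <polygon points="31.562,150.428 30.669,145.938 28.125,142.132 24.319,139.588 19.829,138.695 15.339,139.588 11.533,142.132 8.989,145.938 8.096,150.428 8.989,154.918 11.533,158.724 15.339,161.268 19.829,162.161 24.319,161.268 28.125,158.724 30.669,154.918" fill="none" stroke="#008000"/>
  <polygon points="51.218,11.264 58.911,11.264 58.911,88.379 51.218,88.379" fill="none" stroke="#ff8800"/>
</svg>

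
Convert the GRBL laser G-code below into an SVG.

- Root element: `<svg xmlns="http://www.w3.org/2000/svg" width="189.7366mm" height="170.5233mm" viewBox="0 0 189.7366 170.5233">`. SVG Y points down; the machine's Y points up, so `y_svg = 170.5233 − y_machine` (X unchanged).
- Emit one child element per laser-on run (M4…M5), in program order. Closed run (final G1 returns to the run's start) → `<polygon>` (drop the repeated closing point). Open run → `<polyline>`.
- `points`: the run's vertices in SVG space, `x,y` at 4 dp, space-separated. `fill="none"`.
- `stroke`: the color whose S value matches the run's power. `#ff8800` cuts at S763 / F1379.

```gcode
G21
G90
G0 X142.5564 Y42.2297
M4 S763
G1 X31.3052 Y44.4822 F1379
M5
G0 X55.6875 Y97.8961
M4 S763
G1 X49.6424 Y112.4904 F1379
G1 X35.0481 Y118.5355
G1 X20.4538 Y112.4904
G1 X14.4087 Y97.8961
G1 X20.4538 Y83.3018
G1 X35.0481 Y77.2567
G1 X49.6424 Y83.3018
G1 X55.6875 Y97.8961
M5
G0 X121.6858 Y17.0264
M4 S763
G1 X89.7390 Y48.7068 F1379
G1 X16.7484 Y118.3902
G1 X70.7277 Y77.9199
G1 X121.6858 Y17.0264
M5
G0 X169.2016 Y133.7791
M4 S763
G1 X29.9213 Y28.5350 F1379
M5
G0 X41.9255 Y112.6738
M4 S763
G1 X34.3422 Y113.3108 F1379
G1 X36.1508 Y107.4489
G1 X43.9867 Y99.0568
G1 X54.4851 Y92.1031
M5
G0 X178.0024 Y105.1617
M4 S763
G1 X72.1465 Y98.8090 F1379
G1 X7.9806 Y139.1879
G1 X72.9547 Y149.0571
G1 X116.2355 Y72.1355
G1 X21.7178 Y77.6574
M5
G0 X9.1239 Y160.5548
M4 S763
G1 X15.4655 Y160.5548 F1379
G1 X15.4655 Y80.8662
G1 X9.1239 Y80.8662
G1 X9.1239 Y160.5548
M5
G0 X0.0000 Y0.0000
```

<svg xmlns="http://www.w3.org/2000/svg" width="189.7366mm" height="170.5233mm" viewBox="0 0 189.7366 170.5233">
  <polyline points="142.5564,128.2936 31.3052,126.0411" fill="none" stroke="#ff8800"/>
  <polygon points="55.6875,72.6272 49.6424,58.0329 35.0481,51.9878 20.4538,58.0329 14.4087,72.6272 20.4538,87.2215 35.0481,93.2666 49.6424,87.2215" fill="none" stroke="#ff8800"/>
  <polygon points="121.6858,153.4969 89.7390,121.8165 16.7484,52.1331 70.7277,92.6034" fill="none" stroke="#ff8800"/>
  <polyline points="169.2016,36.7442 29.9213,141.9883" fill="none" stroke="#ff8800"/>
  <polyline points="41.9255,57.8495 34.3422,57.2125 36.1508,63.0744 43.9867,71.4665 54.4851,78.4202" fill="none" stroke="#ff8800"/>
  <polyline points="178.0024,65.3616 72.1465,71.7143 7.9806,31.3354 72.9547,21.4662 116.2355,98.3878 21.7178,92.8659" fill="none" stroke="#ff8800"/>
  <polygon points="9.1239,9.9685 15.4655,9.9685 15.4655,89.6571 9.1239,89.6571" fill="none" stroke="#ff8800"/>
</svg>

y_svg = 170.5233 − y_m. Every run uses S763, so all elements get stroke `#ff8800` (cut).

[1] open run; points: 142.5564,128.2936 31.3052,126.0411

[2] closed run; points: 55.6875,72.6272 49.6424,58.0329 35.0481,51.9878 20.4538,58.0329 14.4087,72.6272 20.4538,87.2215 35.0481,93.2666 49.6424,87.2215

[3] closed run; points: 121.6858,153.4969 89.7390,121.8165 16.7484,52.1331 70.7277,92.6034

[4] open run; points: 169.2016,36.7442 29.9213,141.9883

[5] open run; points: 41.9255,57.8495 34.3422,57.2125 36.1508,63.0744 43.9867,71.4665 54.4851,78.4202

[6] open run; points: 178.0024,65.3616 72.1465,71.7143 7.9806,31.3354 72.9547,21.4662 116.2355,98.3878 21.7178,92.8659

[7] closed run; points: 9.1239,9.9685 15.4655,9.9685 15.4655,89.6571 9.1239,89.6571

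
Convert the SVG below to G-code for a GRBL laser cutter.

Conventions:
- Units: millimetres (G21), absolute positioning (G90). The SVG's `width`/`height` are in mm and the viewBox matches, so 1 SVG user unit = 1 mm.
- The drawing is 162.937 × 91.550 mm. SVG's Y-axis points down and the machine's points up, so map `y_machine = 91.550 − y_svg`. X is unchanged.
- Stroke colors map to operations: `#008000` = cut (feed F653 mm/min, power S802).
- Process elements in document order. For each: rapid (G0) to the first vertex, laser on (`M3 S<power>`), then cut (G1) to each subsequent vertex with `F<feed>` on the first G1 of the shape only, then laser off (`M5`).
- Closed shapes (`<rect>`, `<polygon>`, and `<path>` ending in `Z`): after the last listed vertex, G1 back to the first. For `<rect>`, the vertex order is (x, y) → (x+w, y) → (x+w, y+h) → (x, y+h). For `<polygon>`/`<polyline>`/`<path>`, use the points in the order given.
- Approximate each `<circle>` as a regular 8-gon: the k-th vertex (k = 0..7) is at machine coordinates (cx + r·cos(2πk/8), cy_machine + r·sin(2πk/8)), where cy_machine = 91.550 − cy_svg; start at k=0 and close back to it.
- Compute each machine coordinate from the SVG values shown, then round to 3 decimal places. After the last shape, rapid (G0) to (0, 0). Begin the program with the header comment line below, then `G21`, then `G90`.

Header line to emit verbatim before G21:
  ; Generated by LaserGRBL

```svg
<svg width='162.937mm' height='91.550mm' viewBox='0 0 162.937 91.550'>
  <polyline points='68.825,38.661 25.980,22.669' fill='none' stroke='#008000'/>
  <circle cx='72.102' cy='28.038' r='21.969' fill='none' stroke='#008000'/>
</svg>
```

Since the viewBox matches the mm dimensions, user units are millimetres directly. The only transform is the Y-flip y_m = 91.550 − y_svg.

Shape 1 is a line segment drawn with `<polyline>`. Its stroke #008000 means cut at S802, F653. After flipping Y the toolpath is (68.825,52.889) → (25.980,68.881).

Shape 2 is a circle drawn with `<circle>`. Its stroke #008000 means cut at S802, F653. After flipping Y the toolpath is (94.071,63.512) → (87.636,79.046) → (72.102,85.481) → (56.568,79.046) → (50.133,63.512) → (56.568,47.978) → (72.102,41.543) → (87.636,47.978) → (94.071,63.512), returning to the start.

; Generated by LaserGRBL
G21
G90
G0 X68.825 Y52.889
M3 S802
G1 X25.980 Y68.881 F653
M5
G0 X94.071 Y63.512
M3 S802
G1 X87.636 Y79.046 F653
G1 X72.102 Y85.481
G1 X56.568 Y79.046
G1 X50.133 Y63.512
G1 X56.568 Y47.978
G1 X72.102 Y41.543
G1 X87.636 Y47.978
G1 X94.071 Y63.512
M5
G0 X0.000 Y0.000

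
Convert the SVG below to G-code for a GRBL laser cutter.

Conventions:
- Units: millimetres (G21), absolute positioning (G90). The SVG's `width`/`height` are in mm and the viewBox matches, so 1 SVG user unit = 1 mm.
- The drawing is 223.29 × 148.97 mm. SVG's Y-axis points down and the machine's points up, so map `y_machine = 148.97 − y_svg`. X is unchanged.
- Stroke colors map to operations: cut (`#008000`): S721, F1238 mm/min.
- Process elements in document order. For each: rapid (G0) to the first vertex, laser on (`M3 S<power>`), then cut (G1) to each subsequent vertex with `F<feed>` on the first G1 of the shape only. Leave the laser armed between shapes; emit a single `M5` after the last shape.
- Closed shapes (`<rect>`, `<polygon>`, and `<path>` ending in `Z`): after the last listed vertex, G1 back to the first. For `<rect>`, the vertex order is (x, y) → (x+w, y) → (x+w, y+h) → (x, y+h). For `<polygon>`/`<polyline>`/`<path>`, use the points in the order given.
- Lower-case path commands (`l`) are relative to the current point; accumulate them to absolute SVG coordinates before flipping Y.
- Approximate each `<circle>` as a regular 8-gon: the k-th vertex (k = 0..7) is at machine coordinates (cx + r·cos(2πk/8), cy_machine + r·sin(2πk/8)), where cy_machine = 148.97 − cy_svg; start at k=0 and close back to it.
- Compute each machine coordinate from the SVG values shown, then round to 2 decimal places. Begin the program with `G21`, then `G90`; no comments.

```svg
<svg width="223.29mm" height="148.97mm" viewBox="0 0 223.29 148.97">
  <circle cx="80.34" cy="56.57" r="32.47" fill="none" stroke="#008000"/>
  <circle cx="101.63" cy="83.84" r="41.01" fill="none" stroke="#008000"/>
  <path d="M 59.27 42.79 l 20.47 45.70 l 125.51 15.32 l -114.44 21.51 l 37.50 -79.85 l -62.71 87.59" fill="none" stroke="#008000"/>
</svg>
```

viewBox `0 0 223.29 148.97` with mm width/height → 1 unit = 1 mm. Flip: y_m = 148.97 − y_svg.

**Shape 1** — `<circle>` circle, stroke `#008000` → cut (S721, F1238). Machine vertices: (112.81,92.40) → (103.30,115.36) → (80.34,124.87) → (57.38,115.36) → (47.87,92.40) → (57.38,69.44) → (80.34,59.93) → (103.30,69.44) → (112.81,92.40). Closed: final G1 returns to the first vertex.

**Shape 2** — `<circle>` circle, stroke `#008000` → cut (S721, F1238). Machine vertices: (142.64,65.13) → (130.63,94.13) → (101.63,106.14) → (72.63,94.13) → (60.62,65.13) → (72.63,36.13) → (101.63,24.12) → (130.63,36.13) → (142.64,65.13). Closed: final G1 returns to the first vertex.

**Shape 3** — `<path>` open polyline, stroke `#008000` → cut (S721, F1238). Machine vertices: (59.27,106.18) → (79.74,60.48) → (205.25,45.16) → (90.81,23.65) → (128.31,103.50) → (65.60,15.91). Open path.

G21
G90
G0 X112.81 Y92.40
M3 S721
G1 X103.30 Y115.36 F1238
G1 X80.34 Y124.87
G1 X57.38 Y115.36
G1 X47.87 Y92.40
G1 X57.38 Y69.44
G1 X80.34 Y59.93
G1 X103.30 Y69.44
G1 X112.81 Y92.40
G0 X142.64 Y65.13
M3 S721
G1 X130.63 Y94.13 F1238
G1 X101.63 Y106.14
G1 X72.63 Y94.13
G1 X60.62 Y65.13
G1 X72.63 Y36.13
G1 X101.63 Y24.12
G1 X130.63 Y36.13
G1 X142.64 Y65.13
G0 X59.27 Y106.18
M3 S721
G1 X79.74 Y60.48 F1238
G1 X205.25 Y45.16
G1 X90.81 Y23.65
G1 X128.31 Y103.50
G1 X65.60 Y15.91
M5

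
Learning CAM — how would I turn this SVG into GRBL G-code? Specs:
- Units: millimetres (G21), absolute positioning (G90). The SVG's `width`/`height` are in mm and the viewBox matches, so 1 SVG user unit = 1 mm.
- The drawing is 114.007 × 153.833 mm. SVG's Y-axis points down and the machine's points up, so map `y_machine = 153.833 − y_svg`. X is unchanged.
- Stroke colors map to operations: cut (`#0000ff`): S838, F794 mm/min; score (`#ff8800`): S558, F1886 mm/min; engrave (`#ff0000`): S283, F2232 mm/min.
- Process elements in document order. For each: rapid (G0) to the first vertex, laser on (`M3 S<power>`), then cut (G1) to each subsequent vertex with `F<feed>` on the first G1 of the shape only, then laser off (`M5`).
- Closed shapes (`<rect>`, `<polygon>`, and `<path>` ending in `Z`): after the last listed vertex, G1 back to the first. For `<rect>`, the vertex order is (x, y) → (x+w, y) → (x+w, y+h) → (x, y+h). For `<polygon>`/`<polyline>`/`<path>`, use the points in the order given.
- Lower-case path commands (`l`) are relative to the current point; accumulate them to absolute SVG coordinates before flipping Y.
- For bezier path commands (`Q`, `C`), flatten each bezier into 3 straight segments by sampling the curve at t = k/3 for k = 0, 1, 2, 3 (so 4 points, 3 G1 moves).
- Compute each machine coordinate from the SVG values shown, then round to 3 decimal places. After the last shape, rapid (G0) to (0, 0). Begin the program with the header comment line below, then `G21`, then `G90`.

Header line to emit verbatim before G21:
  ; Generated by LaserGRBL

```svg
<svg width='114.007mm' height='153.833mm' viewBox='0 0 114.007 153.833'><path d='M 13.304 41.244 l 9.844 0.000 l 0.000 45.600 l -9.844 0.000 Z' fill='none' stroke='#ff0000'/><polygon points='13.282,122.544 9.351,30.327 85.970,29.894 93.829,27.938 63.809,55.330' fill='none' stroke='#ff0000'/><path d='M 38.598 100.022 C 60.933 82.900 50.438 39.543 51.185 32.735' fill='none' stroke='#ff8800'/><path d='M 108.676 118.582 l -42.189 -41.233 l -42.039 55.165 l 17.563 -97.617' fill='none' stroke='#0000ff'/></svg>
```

; Generated by LaserGRBL
G21
G90
G0 X13.304 Y112.589
M3 S283
G1 X23.148 Y112.589 F2232
G1 X23.148 Y66.989
G1 X13.304 Y66.989
G1 X13.304 Y112.589
M5
G0 X13.282 Y31.289
M3 S283
G1 X9.351 Y123.506 F2232
G1 X85.970 Y123.939
G1 X93.829 Y125.895
G1 X63.809 Y98.503
G1 X13.282 Y31.289
M5
G0 X38.598 Y53.811
M3 S558
G1 X51.622 Y77.353 F1886
G1 X52.553 Y104.432
G1 X51.185 Y121.098
M5
G0 X108.676 Y35.251
M3 S838
G1 X66.487 Y76.484 F794
G1 X24.448 Y21.319
G1 X42.011 Y118.936
M5
G0 X0.000 Y0.000

Since the viewBox matches the mm dimensions, user units are millimetres directly. The only transform is the Y-flip y_m = 153.833 − y_svg.

Shape 1 is a rectangle drawn with `<path>`. Its stroke #ff0000 means engrave at S283, F2232. After flipping Y the toolpath is (13.304,112.589) → (23.148,112.589) → (23.148,66.989) → (13.304,66.989) → (13.304,112.589), returning to the start.

Shape 2 is a closed polygon drawn with `<polygon>`. Its stroke #ff0000 means engrave at S283, F2232. After flipping Y the toolpath is (13.282,31.289) → (9.351,123.506) → (85.970,123.939) → (93.829,125.895) → (63.809,98.503) → (13.282,31.289), returning to the start.

Shape 3 is a cubic bezier drawn with `<path>`. Its stroke #ff8800 means score at S558, F1886. After flipping Y the toolpath is (38.598,53.811) → (51.622,77.353) → (52.553,104.432) → (51.185,121.098).

Shape 4 is a open polyline drawn with `<path>`. Its stroke #0000ff means cut at S838, F794. After flipping Y the toolpath is (108.676,35.251) → (66.487,76.484) → (24.448,21.319) → (42.011,118.936).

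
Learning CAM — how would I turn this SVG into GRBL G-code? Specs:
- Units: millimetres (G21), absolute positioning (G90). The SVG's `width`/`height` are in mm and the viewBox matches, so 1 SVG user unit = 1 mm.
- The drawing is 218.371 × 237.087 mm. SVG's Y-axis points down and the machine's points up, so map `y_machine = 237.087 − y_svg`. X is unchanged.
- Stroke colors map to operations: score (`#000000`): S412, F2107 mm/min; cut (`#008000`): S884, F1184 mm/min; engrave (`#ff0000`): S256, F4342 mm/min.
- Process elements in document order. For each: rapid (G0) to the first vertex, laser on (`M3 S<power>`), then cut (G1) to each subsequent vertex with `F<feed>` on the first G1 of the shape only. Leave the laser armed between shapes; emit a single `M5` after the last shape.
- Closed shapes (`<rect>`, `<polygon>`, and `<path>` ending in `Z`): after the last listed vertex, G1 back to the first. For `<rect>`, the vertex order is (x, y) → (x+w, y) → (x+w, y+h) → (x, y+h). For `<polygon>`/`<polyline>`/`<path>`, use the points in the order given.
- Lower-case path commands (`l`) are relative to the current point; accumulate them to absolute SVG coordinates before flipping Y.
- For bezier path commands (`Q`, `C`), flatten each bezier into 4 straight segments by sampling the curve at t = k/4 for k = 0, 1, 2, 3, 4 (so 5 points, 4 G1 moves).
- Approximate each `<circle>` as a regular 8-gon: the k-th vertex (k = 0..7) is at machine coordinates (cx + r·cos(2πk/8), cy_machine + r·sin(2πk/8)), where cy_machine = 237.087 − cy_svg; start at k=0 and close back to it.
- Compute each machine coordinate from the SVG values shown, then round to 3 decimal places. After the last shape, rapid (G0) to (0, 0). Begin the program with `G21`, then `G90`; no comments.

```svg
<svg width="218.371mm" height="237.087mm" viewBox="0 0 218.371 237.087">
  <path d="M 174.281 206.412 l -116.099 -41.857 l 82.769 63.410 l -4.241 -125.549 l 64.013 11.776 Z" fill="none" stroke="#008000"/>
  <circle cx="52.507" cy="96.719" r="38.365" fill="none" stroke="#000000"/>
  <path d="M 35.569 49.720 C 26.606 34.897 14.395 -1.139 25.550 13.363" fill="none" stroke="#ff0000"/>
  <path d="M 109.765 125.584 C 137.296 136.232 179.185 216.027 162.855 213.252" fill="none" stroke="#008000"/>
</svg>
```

1 u = 1 mm; y_m = 237.087 − y.

[1] `<path>` closed polygon, #008000→cut S884 F1184: (174.281,30.675) → (58.182,72.532) → (140.951,9.122) → (136.710,134.671) → (200.723,122.895) → (174.281,30.675) (closed)

[2] `<circle>` circle, #000000→score S412 F2107: (90.872,140.368) → (79.635,167.496) → (52.507,178.733) → (25.379,167.496) → (14.142,140.368) → (25.379,113.240) → (52.507,102.003) → (79.635,113.240) → (90.872,140.368) (closed)

[3] `<path>` cubic bezier, #ff0000→engrave S256 F4342: (35.569,187.367) → (28.654,201.341) → (23.015,216.542) → (21.149,226.246) → (25.550,223.724)

[4] `<path>` cubic bezier, #008000→cut S884 F1184: (109.765,111.503) → (131.971,92.923) → (152.758,62.635) → (165.320,34.865) → (162.855,23.835)

G21
G90
G0 X174.281 Y30.675
M3 S884
G1 X58.182 Y72.532 F1184
G1 X140.951 Y9.122
G1 X136.710 Y134.671
G1 X200.723 Y122.895
G1 X174.281 Y30.675
G0 X90.872 Y140.368
M3 S412
G1 X79.635 Y167.496 F2107
G1 X52.507 Y178.733
G1 X25.379 Y167.496
G1 X14.142 Y140.368
G1 X25.379 Y113.240
G1 X52.507 Y102.003
G1 X79.635 Y113.240
G1 X90.872 Y140.368
G0 X35.569 Y187.367
M3 S256
G1 X28.654 Y201.341 F4342
G1 X23.015 Y216.542
G1 X21.149 Y226.246
G1 X25.550 Y223.724
G0 X109.765 Y111.503
M3 S884
G1 X131.971 Y92.923 F1184
G1 X152.758 Y62.635
G1 X165.320 Y34.865
G1 X162.855 Y23.835
M5
G0 X0.000 Y0.000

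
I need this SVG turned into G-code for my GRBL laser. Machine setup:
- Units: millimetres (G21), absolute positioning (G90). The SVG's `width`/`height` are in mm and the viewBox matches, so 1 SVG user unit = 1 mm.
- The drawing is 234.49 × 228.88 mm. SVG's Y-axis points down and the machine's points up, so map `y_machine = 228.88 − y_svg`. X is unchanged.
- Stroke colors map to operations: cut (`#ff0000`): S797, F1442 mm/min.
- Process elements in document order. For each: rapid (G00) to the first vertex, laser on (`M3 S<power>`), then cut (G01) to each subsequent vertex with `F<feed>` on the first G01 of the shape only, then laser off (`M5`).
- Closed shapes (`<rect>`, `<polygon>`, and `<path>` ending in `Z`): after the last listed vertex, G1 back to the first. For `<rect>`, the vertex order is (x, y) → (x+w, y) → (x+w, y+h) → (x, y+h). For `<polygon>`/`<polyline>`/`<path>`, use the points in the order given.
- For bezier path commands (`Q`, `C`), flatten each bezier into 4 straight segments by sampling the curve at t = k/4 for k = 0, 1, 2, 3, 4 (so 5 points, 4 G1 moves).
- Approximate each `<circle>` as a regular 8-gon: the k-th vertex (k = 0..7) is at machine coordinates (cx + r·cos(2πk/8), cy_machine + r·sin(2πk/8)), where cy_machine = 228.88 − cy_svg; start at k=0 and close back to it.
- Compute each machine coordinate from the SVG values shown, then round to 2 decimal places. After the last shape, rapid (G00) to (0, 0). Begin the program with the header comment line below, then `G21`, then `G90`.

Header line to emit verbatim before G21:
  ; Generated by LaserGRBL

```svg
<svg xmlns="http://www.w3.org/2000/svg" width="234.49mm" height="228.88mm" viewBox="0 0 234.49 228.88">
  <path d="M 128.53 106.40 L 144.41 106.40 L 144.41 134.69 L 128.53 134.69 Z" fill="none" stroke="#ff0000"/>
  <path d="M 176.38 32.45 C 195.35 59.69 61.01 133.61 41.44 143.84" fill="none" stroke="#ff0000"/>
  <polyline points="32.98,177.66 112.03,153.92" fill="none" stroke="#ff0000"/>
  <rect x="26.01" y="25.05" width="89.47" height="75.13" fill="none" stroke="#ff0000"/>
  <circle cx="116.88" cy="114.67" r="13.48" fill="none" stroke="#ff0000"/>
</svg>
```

Since the viewBox matches the mm dimensions, user units are millimetres directly. The only transform is the Y-flip y_m = 228.88 − y_svg.

Shape 1 is a rectangle drawn with `<path>`. Its stroke #ff0000 means cut at S797, F1442. After flipping Y the toolpath is (128.53,122.48) → (144.41,122.48) → (144.41,94.19) → (128.53,94.19) → (128.53,122.48), returning to the start.

Shape 2 is a cubic bezier drawn with `<path>`. Its stroke #ff0000 means cut at S797, F1442. After flipping Y the toolpath is (176.38,196.43) → (166.05,168.97) → (123.36,134.36) → (73.45,102.93) → (41.44,85.04).

Shape 3 is a line segment drawn with `<polyline>`. Its stroke #ff0000 means cut at S797, F1442. After flipping Y the toolpath is (32.98,51.22) → (112.03,74.96).

Shape 4 is a rectangle drawn with `<rect>`. Its stroke #ff0000 means cut at S797, F1442. After flipping Y the toolpath is (26.01,203.83) → (115.48,203.83) → (115.48,128.70) → (26.01,128.70) → (26.01,203.83), returning to the start.

Shape 5 is a circle drawn with `<circle>`. Its stroke #ff0000 means cut at S797, F1442. After flipping Y the toolpath is (130.36,114.21) → (126.41,123.74) → (116.88,127.69) → (107.35,123.74) → (103.40,114.21) → (107.35,104.68) → (116.88,100.73) → (126.41,104.68) → (130.36,114.21), returning to the start.

; Generated by LaserGRBL
G21
G90
G00 X128.53 Y122.48
M3 S797
G01 X144.41 Y122.48 F1442
G01 X144.41 Y94.19
G01 X128.53 Y94.19
G01 X128.53 Y122.48
M5
G00 X176.38 Y196.43
M3 S797
G01 X166.05 Y168.97 F1442
G01 X123.36 Y134.36
G01 X73.45 Y102.93
G01 X41.44 Y85.04
M5
G00 X32.98 Y51.22
M3 S797
G01 X112.03 Y74.96 F1442
M5
G00 X26.01 Y203.83
M3 S797
G01 X115.48 Y203.83 F1442
G01 X115.48 Y128.70
G01 X26.01 Y128.70
G01 X26.01 Y203.83
M5
G00 X130.36 Y114.21
M3 S797
G01 X126.41 Y123.74 F1442
G01 X116.88 Y127.69
G01 X107.35 Y123.74
G01 X103.40 Y114.21
G01 X107.35 Y104.68
G01 X116.88 Y100.73
G01 X126.41 Y104.68
G01 X130.36 Y114.21
M5
G00 X0.00 Y0.00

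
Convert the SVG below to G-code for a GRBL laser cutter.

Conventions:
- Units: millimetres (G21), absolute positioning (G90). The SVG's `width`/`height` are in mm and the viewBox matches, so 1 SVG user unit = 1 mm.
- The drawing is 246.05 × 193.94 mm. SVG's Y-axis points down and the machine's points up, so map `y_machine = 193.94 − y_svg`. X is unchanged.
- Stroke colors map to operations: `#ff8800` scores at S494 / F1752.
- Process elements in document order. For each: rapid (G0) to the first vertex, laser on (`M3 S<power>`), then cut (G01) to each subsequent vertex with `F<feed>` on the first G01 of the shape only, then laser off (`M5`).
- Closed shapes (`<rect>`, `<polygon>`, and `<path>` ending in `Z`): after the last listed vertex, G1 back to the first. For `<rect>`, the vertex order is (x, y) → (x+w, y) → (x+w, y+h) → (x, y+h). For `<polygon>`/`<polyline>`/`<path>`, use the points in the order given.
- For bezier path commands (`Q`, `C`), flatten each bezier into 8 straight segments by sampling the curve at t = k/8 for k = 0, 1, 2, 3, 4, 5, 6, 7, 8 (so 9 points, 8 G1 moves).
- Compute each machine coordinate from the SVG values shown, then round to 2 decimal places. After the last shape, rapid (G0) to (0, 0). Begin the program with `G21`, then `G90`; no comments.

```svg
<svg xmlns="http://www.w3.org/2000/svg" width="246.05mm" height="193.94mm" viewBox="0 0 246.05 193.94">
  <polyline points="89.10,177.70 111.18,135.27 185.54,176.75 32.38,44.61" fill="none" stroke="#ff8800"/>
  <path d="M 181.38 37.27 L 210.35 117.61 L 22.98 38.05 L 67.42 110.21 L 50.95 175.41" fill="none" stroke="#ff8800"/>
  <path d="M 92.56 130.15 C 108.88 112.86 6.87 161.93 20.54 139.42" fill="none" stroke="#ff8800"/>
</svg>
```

G21
G90
G0 X89.10 Y16.24
M3 S494
G01 X111.18 Y58.67 F1752
G01 X185.54 Y17.19
G01 X32.38 Y149.33
M5
G0 X181.38 Y156.67
M3 S494
G01 X210.35 Y76.33 F1752
G01 X22.98 Y155.89
G01 X67.42 Y83.73
G01 X50.95 Y18.53
M5
G0 X92.56 Y63.79
M3 S494
G01 X93.59 Y67.43 F1752
G01 X86.27 Y66.47
G01 X73.34 Y62.52
G01 X57.54 Y57.20
G01 X41.62 Y52.12
G01 X28.32 Y48.90
G01 X20.38 Y49.16
G01 X20.54 Y54.52
M5
G0 X0.00 Y0.00

viewBox `0 0 246.05 193.94` with mm width/height → 1 unit = 1 mm. Flip: y_m = 193.94 − y_svg.

**Shape 1** — `<polyline>` open polyline, stroke `#ff8800` → score (S494, F1752). Machine vertices: (89.10,16.24) → (111.18,58.67) → (185.54,17.19) → (32.38,149.33). Open path.

**Shape 2** — `<path>` open polyline, stroke `#ff8800` → score (S494, F1752). Machine vertices: (181.38,156.67) → (210.35,76.33) → (22.98,155.89) → (67.42,83.73) → (50.95,18.53). Open path.

**Shape 3** — `<path>` cubic bezier, stroke `#ff8800` → score (S494, F1752). Control points (SVG): P0=(92.56,130.15), P1=(108.88,112.86), P2=(6.87,161.93), P3=(20.54,139.42); sampled at t=k/8. Machine vertices: (92.56,63.79) → (93.59,67.43) → (86.27,66.47) → (73.34,62.52) → (57.54,57.20) → (41.62,52.12) → (28.32,48.90) → (20.38,49.16) → (20.54,54.52). Open path.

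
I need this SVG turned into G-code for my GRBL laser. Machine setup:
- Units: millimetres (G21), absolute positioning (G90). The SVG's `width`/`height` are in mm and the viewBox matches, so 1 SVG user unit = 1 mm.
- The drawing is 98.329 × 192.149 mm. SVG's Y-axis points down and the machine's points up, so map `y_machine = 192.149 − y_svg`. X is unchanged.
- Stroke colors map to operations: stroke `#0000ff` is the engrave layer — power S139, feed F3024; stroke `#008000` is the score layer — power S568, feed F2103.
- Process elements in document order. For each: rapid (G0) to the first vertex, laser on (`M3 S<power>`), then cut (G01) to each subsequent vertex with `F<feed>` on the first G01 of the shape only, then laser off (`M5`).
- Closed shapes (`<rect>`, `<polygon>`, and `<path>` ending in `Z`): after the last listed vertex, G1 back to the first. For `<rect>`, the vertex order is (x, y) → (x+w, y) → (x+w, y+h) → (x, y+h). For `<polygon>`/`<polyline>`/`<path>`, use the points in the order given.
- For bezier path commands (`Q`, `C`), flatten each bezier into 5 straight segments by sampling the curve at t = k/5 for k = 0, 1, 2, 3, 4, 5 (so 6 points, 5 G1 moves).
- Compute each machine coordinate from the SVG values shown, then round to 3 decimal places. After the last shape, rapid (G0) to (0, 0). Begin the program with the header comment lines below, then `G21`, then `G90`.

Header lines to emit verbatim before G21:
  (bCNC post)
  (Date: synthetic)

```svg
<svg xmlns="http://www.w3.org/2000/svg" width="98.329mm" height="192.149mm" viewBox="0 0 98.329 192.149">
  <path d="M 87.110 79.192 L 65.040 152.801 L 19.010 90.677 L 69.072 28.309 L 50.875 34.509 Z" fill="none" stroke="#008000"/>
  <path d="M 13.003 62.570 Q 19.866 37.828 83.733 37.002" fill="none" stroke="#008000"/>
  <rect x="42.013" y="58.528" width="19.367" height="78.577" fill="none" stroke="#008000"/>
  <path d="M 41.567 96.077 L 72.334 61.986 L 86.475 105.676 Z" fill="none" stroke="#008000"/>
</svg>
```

(bCNC post)
(Date: synthetic)
G21
G90
G0 X87.110 Y112.957
M3 S568
G01 X65.040 Y39.348 F2103
G01 X19.010 Y101.472
G01 X69.072 Y163.840
G01 X50.875 Y157.640
G01 X87.110 Y112.957
M5
G0 X13.003 Y129.579
M3 S568
G01 X18.028 Y138.519 F2103
G01 X27.614 Y145.546
G01 X41.760 Y150.660
G01 X60.466 Y153.860
G01 X83.733 Y155.147
M5
G0 X42.013 Y133.621
M3 S568
G01 X61.380 Y133.621 F2103
G01 X61.380 Y55.044
G01 X42.013 Y55.044
G01 X42.013 Y133.621
M5
G0 X41.567 Y96.072
M3 S568
G01 X72.334 Y130.163 F2103
G01 X86.475 Y86.473
G01 X41.567 Y96.072
M5
G0 X0.000 Y0.000

Since the viewBox matches the mm dimensions, user units are millimetres directly. The only transform is the Y-flip y_m = 192.149 − y_svg.

Shape 1 is a closed polygon drawn with `<path>`. Its stroke #008000 means score at S568, F2103. After flipping Y the toolpath is (87.110,112.957) → (65.040,39.348) → (19.010,101.472) → (69.072,163.840) → (50.875,157.640) → (87.110,112.957), returning to the start.

Shape 2 is a quadratic bezier drawn with `<path>`. Its stroke #008000 means score at S568, F2103. After flipping Y the toolpath is (13.003,129.579) → (18.028,138.519) → (27.614,145.546) → (41.760,150.660) → (60.466,153.860) → (83.733,155.147).

Shape 3 is a rectangle drawn with `<rect>`. Its stroke #008000 means score at S568, F2103. After flipping Y the toolpath is (42.013,133.621) → (61.380,133.621) → (61.380,55.044) → (42.013,55.044) → (42.013,133.621), returning to the start.

Shape 4 is a regular polygon drawn with `<path>`. Its stroke #008000 means score at S568, F2103. After flipping Y the toolpath is (41.567,96.072) → (72.334,130.163) → (86.475,86.473) → (41.567,96.072), returning to the start.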